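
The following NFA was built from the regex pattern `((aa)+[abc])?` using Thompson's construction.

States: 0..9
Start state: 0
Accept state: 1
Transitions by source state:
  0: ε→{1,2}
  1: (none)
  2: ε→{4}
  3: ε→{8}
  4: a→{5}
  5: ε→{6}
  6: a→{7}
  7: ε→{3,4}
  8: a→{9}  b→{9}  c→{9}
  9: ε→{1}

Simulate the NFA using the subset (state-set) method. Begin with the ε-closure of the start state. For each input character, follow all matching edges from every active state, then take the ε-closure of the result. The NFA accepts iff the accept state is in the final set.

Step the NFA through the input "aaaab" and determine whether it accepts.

S₀ = ε-closure({0}) = {0,1,2,4}
'a' @ 1: {5,6}
'a' @ 2: {3,4,7,8}
'a' @ 3: {1,5,6,9}  [accepting]
'a' @ 4: {3,4,7,8}
'b' @ 5: {1,9}  [accepting]
final: {1,9}; accept 1 in set

Answer: ACCEPT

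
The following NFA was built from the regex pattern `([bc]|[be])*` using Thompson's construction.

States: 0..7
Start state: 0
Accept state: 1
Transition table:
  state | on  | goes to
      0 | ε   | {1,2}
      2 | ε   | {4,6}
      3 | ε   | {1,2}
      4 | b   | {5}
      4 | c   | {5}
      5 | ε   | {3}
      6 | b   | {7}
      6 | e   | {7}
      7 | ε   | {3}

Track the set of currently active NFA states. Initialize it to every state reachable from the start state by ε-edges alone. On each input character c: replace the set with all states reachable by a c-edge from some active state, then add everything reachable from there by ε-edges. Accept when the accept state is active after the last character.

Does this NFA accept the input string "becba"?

Answer: REJECT

Steps:
S₀ = ε-closure({0}) = {0,1,2,4,6}
'b' @ 1: {1,2,3,4,5,6,7}  ✓accept
'e' @ 2: {1,2,3,4,6,7}  ✓accept
'c' @ 3: {1,2,3,4,5,6}  ✓accept
'b' @ 4: {1,2,3,4,5,6,7}  ✓accept
'a' @ 5: {}  — no active states
after full input: {}  (accept=1 not in)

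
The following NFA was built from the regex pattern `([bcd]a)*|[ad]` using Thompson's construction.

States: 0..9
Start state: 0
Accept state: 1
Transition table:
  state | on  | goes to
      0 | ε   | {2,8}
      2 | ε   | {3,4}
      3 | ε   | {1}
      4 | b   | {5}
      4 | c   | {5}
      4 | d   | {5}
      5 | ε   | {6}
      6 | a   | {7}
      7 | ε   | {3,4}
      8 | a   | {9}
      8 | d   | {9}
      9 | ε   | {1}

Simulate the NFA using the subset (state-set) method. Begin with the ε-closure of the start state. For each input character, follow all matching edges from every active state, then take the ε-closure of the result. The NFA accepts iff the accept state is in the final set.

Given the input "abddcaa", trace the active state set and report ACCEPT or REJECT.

Answer: REJECT

Steps:
S₀ = ε-closure({0}) = {0,1,2,3,4,8}
'a' @ 1: {1,9}  ✓accept
'b' @ 2: {}  — dead — no transitions
rest 'ddcaa' ignored (set empty)
final: {}; accept 1 not in set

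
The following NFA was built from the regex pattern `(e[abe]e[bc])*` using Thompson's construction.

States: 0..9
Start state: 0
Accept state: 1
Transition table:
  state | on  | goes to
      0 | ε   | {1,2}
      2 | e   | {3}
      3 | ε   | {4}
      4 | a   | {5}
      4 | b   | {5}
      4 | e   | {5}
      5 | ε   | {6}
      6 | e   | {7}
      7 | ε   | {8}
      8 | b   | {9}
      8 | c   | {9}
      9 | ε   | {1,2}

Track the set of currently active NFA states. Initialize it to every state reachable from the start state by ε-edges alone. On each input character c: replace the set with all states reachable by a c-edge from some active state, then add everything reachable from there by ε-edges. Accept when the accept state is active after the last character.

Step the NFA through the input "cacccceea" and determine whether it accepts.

initial (ε-close {0}): {0,1,2}
'c' @ 1: {}  — no active states
rest 'acccceea' ignored (set empty)
end set {} — state 1 not in

Answer: REJECT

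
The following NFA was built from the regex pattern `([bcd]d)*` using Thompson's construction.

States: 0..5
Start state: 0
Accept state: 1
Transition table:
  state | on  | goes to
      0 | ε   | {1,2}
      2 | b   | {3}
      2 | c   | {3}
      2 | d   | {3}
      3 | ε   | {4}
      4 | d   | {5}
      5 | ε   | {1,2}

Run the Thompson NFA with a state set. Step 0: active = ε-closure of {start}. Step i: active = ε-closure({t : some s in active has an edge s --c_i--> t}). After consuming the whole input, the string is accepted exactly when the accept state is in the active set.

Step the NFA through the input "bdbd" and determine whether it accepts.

start: ε-closure({0}) = {0,1,2}
'b' @ 1: {3,4}
'd' @ 2: {1,2,5}  (accept∈set)
'b' @ 3: {3,4}
'd' @ 4: {1,2,5}  (accept∈set)
end set {1,2,5} — state 1 in

Answer: ACCEPT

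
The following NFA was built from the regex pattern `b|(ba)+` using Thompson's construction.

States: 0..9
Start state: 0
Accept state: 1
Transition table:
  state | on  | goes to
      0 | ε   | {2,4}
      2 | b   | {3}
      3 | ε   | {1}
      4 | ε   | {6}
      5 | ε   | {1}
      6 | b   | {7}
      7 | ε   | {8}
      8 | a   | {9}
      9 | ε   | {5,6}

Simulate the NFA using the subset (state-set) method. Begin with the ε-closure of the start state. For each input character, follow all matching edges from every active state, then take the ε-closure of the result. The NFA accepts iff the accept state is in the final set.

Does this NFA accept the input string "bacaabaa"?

Answer: REJECT

Derivation:
S₀ = ε-closure({0}) = {0,2,4,6}
'b' @ 1: {1,3,7,8}  ✓accept
'a' @ 2: {1,5,6,9}  ✓accept
'c' @ 3: {}  — no active states
rest 'aabaa' ignored (set empty)
end set {} — state 1 not in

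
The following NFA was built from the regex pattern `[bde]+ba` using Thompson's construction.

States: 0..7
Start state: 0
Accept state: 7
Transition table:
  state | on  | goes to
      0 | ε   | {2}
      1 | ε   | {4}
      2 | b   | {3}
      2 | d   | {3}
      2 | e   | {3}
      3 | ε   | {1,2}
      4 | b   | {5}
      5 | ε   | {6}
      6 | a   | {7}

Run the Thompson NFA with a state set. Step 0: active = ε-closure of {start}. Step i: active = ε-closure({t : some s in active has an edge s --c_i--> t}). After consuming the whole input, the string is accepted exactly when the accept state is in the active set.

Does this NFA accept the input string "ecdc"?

S₀ = ε-closure({0}) = {0,2}
'e' @ 1: {1,2,3,4}
'c' @ 2: {}  — no active states
rest 'dc' ignored (set empty)
after full input: {}  (accept=7 not in)

Answer: REJECT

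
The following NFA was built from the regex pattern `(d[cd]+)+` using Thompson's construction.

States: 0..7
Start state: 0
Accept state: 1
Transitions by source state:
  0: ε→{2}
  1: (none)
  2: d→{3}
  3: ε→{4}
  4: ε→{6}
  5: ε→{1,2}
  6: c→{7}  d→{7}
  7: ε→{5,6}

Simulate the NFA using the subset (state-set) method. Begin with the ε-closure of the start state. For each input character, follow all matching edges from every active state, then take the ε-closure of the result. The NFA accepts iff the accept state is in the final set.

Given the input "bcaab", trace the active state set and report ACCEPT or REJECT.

Answer: REJECT

Derivation:
start: ε-closure({0}) = {0,2}
'b' @ 1: {}  — dead — no transitions
rest 'caab' ignored (set empty)
end set {} — state 1 not in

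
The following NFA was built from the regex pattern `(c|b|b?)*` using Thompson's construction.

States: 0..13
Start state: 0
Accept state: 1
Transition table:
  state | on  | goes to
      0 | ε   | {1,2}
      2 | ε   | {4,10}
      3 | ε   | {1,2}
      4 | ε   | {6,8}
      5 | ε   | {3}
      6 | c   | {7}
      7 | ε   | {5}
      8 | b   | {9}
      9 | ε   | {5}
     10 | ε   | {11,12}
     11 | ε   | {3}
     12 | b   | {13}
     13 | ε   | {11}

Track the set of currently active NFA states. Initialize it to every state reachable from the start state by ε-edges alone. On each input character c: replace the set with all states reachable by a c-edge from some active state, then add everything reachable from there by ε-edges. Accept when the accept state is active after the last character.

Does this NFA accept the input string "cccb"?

S₀ = ε-closure({0}) = {0,1,2,3,4,6,8,10,11,12}
'c' @ 1: {1,2,3,4,5,6,7,8,10,11,12}  [accepting]
'c' @ 2: {1,2,3,4,5,6,7,8,10,11,12}  [accepting]
'c' @ 3: {1,2,3,4,5,6,7,8,10,11,12}  [accepting]
'b' @ 4: {1,2,3,4,5,6,8,9,10,11,12,13}  [accepting]
after full input: {1,2,3,4,5,6,8,9,10,11,12,13}  (accept=1 in)

Answer: ACCEPT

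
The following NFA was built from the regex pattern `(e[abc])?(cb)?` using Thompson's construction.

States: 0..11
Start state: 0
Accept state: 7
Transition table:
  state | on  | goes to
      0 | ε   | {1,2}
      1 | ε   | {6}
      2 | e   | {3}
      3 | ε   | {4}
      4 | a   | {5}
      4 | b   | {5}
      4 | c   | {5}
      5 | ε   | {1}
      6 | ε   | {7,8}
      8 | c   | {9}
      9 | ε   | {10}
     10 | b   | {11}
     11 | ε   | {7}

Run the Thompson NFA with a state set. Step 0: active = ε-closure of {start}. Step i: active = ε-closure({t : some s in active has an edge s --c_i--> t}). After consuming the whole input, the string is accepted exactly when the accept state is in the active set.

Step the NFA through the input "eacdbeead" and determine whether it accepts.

Answer: REJECT

Trace:
initial (ε-close {0}): {0,1,2,6,7,8}
'e' @ 1: {3,4}
'a' @ 2: {1,5,6,7,8}  (accept∈set)
'c' @ 3: {9,10}
'd' @ 4: {}  — state set empty
rest 'beead' ignored (set empty)
final: {}; accept 7 not in set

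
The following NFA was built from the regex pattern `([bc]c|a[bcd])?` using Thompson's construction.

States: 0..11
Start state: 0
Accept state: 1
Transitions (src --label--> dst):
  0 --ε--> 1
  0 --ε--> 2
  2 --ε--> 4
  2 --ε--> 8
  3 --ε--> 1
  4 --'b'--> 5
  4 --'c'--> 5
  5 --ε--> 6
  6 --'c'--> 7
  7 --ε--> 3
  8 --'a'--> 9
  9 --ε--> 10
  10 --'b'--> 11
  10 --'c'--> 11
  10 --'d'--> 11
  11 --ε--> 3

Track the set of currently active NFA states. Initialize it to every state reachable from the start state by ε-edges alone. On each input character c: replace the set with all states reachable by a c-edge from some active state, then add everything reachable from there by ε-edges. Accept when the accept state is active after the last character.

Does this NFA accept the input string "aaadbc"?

Answer: REJECT

Derivation:
S₀ = ε-closure({0}) = {0,1,2,4,8}
'a' @ 1: {9,10}
'a' @ 2: {}  — no active states
rest 'adbc' ignored (set empty)
final: {}; accept 1 not in set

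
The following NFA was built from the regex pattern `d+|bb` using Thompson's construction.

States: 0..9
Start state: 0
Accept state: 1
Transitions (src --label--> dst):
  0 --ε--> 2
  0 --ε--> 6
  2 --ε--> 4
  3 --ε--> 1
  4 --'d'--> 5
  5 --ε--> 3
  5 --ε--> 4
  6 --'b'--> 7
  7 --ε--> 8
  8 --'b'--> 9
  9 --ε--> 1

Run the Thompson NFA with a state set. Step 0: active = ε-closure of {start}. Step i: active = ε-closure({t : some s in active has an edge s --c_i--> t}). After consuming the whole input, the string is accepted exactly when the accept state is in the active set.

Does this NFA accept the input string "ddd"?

S₀ = ε-closure({0}) = {0,2,4,6}
'd' @ 1: {1,3,4,5}  ✓accept
'd' @ 2: {1,3,4,5}  ✓accept
'd' @ 3: {1,3,4,5}  ✓accept
after full input: {1,3,4,5}  (accept=1 in)

Answer: ACCEPT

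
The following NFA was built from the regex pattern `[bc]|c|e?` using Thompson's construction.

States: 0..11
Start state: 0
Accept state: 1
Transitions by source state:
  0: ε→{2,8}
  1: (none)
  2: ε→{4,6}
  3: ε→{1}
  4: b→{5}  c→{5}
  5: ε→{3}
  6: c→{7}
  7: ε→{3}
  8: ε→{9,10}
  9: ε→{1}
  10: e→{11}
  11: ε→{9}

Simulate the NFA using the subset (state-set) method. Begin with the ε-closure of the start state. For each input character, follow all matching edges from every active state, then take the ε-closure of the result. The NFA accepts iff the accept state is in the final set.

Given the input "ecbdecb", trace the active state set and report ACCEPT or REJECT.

initial (ε-close {0}): {0,1,2,4,6,8,9,10}
'e' @ 1: {1,9,11}  (accept∈set)
'c' @ 2: {}  — no active states
rest 'bdecb' ignored (set empty)
after full input: {}  (accept=1 not in)

Answer: REJECT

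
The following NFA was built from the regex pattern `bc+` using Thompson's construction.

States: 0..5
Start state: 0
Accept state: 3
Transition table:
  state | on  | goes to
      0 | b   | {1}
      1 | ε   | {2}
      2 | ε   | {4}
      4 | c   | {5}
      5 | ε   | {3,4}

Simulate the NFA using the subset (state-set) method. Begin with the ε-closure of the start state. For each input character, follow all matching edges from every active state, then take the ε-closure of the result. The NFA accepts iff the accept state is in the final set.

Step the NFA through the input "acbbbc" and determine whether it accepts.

Answer: REJECT

Steps:
S₀ = ε-closure({0}) = {0}
'a' @ 1: {}  — dead — no transitions
rest 'cbbbc' ignored (set empty)
final: {}; accept 3 not in set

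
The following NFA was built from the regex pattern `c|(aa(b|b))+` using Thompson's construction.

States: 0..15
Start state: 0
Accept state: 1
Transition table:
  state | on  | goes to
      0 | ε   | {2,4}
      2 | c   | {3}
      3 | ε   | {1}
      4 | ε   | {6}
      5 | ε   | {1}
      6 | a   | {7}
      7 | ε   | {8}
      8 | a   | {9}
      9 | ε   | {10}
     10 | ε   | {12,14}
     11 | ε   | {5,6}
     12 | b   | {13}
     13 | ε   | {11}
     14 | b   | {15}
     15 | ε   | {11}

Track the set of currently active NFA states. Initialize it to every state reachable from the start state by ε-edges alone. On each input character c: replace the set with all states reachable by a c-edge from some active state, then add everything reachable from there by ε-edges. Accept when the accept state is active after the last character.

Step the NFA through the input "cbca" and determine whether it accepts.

Answer: REJECT

Trace:
start: ε-closure({0}) = {0,2,4,6}
'c' @ 1: {1,3}  [accepting]
'b' @ 2: {}  — state set empty
rest 'ca' ignored (set empty)
after full input: {}  (accept=1 not in)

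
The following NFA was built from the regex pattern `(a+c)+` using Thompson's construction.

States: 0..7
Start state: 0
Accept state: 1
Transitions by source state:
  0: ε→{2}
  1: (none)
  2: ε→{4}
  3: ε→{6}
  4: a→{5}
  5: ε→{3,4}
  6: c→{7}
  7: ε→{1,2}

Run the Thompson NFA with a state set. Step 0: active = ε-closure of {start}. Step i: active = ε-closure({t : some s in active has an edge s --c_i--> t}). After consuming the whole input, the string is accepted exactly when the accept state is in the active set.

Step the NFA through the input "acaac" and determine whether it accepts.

Answer: ACCEPT

Trace:
initial (ε-close {0}): {0,2,4}
'a' @ 1: {3,4,5,6}
'c' @ 2: {1,2,4,7}  [accepting]
'a' @ 3: {3,4,5,6}
'a' @ 4: {3,4,5,6}
'c' @ 5: {1,2,4,7}  [accepting]
final: {1,2,4,7}; accept 1 in set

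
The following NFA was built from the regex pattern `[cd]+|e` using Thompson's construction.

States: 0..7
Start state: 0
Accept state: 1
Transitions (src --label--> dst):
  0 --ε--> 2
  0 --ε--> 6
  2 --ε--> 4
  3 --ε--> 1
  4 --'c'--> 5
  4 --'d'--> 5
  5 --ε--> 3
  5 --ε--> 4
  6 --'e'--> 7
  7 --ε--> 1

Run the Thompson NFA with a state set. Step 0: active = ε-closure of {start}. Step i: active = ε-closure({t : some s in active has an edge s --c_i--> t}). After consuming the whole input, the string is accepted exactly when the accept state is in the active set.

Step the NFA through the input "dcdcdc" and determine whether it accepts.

initial (ε-close {0}): {0,2,4,6}
'd' @ 1: {1,3,4,5}  ✓accept
'c' @ 2: {1,3,4,5}  ✓accept
'd' @ 3: {1,3,4,5}  ✓accept
'c' @ 4: {1,3,4,5}  ✓accept
'd' @ 5: {1,3,4,5}  ✓accept
'c' @ 6: {1,3,4,5}  ✓accept
final: {1,3,4,5}; accept 1 in set

Answer: ACCEPT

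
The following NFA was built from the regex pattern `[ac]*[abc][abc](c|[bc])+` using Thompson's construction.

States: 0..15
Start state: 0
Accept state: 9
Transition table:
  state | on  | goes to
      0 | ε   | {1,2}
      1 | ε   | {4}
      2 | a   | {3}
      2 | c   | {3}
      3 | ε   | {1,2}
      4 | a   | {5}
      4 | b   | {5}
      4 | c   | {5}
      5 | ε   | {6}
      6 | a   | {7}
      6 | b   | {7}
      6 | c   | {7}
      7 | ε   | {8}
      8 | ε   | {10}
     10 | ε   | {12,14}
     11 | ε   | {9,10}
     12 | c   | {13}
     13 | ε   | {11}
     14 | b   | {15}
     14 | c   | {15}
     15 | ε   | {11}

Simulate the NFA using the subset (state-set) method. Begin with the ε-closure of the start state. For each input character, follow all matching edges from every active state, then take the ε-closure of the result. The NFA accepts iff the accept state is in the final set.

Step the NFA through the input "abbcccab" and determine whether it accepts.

Answer: REJECT

Steps:
start: ε-closure({0}) = {0,1,2,4}
'a' @ 1: {1,2,3,4,5,6}
'b' @ 2: {5,6,7,8,10,12,14}
'b' @ 3: {7,8,9,10,11,12,14,15}  [accepting]
'c' @ 4: {9,10,11,12,13,14,15}  [accepting]
'c' @ 5: {9,10,11,12,13,14,15}  [accepting]
'c' @ 6: {9,10,11,12,13,14,15}  [accepting]
'a' @ 7: {}  — dead — no transitions
rest 'b' ignored (set empty)
end set {} — state 9 not in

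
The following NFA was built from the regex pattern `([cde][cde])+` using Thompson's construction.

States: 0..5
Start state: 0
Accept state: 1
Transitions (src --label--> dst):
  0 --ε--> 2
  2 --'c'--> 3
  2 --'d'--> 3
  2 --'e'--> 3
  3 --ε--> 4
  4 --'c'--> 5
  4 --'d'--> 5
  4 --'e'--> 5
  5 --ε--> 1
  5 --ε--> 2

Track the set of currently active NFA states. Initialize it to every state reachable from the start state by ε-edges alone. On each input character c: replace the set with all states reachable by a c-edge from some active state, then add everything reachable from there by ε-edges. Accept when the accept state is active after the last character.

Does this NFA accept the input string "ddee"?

Answer: ACCEPT

Derivation:
S₀ = ε-closure({0}) = {0,2}
'd' @ 1: {3,4}
'd' @ 2: {1,2,5}  ✓accept
'e' @ 3: {3,4}
'e' @ 4: {1,2,5}  ✓accept
after full input: {1,2,5}  (accept=1 in)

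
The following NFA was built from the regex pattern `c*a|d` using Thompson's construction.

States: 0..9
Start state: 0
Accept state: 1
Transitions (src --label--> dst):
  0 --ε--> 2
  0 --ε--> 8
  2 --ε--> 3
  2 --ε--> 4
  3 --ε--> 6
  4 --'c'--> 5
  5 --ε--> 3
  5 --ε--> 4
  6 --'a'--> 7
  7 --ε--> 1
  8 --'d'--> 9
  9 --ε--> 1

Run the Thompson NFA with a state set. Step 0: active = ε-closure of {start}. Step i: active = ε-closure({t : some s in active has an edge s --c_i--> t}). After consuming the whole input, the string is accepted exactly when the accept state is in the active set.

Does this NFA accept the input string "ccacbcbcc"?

Answer: REJECT

Steps:
S₀ = ε-closure({0}) = {0,2,3,4,6,8}
'c' @ 1: {3,4,5,6}
'c' @ 2: {3,4,5,6}
'a' @ 3: {1,7}  ✓accept
'c' @ 4: {}  — no active states
rest 'bcbcc' ignored (set empty)
final: {}; accept 1 not in set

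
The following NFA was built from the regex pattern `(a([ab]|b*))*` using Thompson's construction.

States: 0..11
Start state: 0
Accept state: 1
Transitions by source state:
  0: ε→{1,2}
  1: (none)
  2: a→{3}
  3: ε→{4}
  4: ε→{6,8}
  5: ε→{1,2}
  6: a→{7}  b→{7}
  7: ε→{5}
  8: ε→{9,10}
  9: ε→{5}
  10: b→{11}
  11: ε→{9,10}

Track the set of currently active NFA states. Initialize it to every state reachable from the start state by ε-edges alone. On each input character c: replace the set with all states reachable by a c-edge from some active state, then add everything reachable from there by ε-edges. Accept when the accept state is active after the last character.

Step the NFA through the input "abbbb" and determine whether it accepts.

S₀ = ε-closure({0}) = {0,1,2}
'a' @ 1: {1,2,3,4,5,6,8,9,10}  ✓accept
'b' @ 2: {1,2,5,7,9,10,11}  ✓accept
'b' @ 3: {1,2,5,9,10,11}  ✓accept
'b' @ 4: {1,2,5,9,10,11}  ✓accept
'b' @ 5: {1,2,5,9,10,11}  ✓accept
after full input: {1,2,5,9,10,11}  (accept=1 in)

Answer: ACCEPT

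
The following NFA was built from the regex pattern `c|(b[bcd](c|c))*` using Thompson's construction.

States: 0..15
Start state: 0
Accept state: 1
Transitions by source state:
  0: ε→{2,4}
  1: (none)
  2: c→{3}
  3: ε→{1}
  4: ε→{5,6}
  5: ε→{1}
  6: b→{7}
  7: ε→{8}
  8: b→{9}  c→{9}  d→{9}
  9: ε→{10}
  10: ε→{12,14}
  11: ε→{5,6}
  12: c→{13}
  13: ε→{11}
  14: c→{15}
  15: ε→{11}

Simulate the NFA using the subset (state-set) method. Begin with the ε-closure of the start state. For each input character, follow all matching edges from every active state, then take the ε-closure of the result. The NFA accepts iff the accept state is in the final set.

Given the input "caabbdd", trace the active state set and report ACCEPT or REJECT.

Answer: REJECT

Derivation:
initial (ε-close {0}): {0,1,2,4,5,6}
'c' @ 1: {1,3}  ✓accept
'a' @ 2: {}  — no active states
rest 'abbdd' ignored (set empty)
final: {}; accept 1 not in set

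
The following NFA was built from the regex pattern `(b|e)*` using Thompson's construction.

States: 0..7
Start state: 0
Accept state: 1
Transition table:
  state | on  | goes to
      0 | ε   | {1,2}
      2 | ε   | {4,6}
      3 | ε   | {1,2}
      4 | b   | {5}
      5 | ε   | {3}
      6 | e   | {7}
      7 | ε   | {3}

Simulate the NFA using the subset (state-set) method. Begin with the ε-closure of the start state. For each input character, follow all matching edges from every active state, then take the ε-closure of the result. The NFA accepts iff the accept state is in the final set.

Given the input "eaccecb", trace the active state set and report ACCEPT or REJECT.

initial (ε-close {0}): {0,1,2,4,6}
'e' @ 1: {1,2,3,4,6,7}  (accept∈set)
'a' @ 2: {}  — state set empty
rest 'ccecb' ignored (set empty)
final: {}; accept 1 not in set

Answer: REJECT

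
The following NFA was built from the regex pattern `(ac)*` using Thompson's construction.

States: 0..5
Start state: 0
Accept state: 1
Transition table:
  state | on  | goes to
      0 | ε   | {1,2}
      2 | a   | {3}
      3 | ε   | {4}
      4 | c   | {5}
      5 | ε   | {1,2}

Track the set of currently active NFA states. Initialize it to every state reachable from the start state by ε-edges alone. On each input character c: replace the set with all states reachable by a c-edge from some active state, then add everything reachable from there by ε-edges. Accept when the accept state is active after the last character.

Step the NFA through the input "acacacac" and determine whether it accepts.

Answer: ACCEPT

Trace:
S₀ = ε-closure({0}) = {0,1,2}
'a' @ 1: {3,4}
'c' @ 2: {1,2,5}  [accepting]
'a' @ 3: {3,4}
'c' @ 4: {1,2,5}  [accepting]
'a' @ 5: {3,4}
'c' @ 6: {1,2,5}  [accepting]
'a' @ 7: {3,4}
'c' @ 8: {1,2,5}  [accepting]
after full input: {1,2,5}  (accept=1 in)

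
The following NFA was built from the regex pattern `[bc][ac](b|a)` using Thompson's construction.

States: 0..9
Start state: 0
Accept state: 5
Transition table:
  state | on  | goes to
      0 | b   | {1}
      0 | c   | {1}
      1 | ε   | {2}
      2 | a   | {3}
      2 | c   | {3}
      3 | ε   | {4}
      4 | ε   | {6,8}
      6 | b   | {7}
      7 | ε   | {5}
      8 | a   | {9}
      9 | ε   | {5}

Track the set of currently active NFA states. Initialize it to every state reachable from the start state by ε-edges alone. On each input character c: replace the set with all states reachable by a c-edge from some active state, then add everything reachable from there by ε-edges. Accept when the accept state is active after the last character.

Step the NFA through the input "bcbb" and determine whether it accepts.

Answer: REJECT

Derivation:
initial (ε-close {0}): {0}
'b' @ 1: {1,2}
'c' @ 2: {3,4,6,8}
'b' @ 3: {5,7}  (accept∈set)
'b' @ 4: {}  — no active states
final: {}; accept 5 not in set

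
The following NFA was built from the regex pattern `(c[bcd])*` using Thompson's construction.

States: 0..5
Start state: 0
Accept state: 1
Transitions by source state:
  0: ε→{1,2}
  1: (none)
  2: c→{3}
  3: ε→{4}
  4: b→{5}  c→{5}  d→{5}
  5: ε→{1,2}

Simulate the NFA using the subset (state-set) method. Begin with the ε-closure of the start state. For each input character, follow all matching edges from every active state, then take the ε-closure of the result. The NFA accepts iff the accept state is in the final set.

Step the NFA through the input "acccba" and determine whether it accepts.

Answer: REJECT

Steps:
start: ε-closure({0}) = {0,1,2}
'a' @ 1: {}  — dead — no transitions
rest 'cccba' ignored (set empty)
end set {} — state 1 not in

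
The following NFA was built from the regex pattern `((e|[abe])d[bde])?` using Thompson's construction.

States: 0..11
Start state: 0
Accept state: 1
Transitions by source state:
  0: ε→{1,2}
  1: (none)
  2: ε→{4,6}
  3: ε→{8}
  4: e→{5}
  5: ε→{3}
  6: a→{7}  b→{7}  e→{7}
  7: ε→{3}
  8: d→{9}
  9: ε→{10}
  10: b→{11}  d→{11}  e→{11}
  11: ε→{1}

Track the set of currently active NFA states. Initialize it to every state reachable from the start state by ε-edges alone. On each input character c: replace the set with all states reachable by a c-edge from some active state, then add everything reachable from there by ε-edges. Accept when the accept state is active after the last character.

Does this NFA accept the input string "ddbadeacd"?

initial (ε-close {0}): {0,1,2,4,6}
'd' @ 1: {}  — state set empty
rest 'dbadeacd' ignored (set empty)
final: {}; accept 1 not in set

Answer: REJECT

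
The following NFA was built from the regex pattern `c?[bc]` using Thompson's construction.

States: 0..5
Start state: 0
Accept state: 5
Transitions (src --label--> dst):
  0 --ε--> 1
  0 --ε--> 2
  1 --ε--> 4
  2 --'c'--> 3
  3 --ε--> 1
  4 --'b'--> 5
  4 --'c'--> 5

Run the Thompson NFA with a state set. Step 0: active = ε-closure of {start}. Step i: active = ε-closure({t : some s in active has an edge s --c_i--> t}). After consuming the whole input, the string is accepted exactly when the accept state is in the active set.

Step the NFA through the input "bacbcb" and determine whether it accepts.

start: ε-closure({0}) = {0,1,2,4}
'b' @ 1: {5}  (accept∈set)
'a' @ 2: {}  — no active states
rest 'cbcb' ignored (set empty)
final: {}; accept 5 not in set

Answer: REJECT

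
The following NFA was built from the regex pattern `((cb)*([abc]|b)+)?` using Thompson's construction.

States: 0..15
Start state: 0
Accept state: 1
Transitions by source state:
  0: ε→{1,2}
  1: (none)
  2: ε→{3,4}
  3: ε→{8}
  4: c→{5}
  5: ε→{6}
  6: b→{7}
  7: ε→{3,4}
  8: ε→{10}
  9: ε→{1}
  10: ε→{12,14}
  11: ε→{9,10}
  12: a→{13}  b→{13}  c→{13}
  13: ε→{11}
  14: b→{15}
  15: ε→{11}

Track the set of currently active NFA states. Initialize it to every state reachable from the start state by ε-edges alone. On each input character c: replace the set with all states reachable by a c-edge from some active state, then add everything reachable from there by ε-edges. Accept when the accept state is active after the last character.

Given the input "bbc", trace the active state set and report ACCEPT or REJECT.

initial (ε-close {0}): {0,1,2,3,4,8,10,12,14}
'b' @ 1: {1,9,10,11,12,13,14,15}  ✓accept
'b' @ 2: {1,9,10,11,12,13,14,15}  ✓accept
'c' @ 3: {1,9,10,11,12,13,14}  ✓accept
end set {1,9,10,11,12,13,14} — state 1 in

Answer: ACCEPT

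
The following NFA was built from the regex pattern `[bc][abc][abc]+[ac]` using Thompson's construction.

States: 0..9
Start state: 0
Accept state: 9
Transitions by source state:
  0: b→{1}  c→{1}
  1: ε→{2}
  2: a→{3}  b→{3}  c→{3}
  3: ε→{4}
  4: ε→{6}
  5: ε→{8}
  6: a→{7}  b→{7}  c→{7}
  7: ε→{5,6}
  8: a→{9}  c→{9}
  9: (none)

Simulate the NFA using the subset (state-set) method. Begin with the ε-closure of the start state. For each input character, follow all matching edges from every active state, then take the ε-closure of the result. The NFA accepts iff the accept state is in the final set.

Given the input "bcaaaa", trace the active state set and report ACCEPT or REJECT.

Answer: ACCEPT

Derivation:
S₀ = ε-closure({0}) = {0}
'b' @ 1: {1,2}
'c' @ 2: {3,4,6}
'a' @ 3: {5,6,7,8}
'a' @ 4: {5,6,7,8,9}  [accepting]
'a' @ 5: {5,6,7,8,9}  [accepting]
'a' @ 6: {5,6,7,8,9}  [accepting]
final: {5,6,7,8,9}; accept 9 in set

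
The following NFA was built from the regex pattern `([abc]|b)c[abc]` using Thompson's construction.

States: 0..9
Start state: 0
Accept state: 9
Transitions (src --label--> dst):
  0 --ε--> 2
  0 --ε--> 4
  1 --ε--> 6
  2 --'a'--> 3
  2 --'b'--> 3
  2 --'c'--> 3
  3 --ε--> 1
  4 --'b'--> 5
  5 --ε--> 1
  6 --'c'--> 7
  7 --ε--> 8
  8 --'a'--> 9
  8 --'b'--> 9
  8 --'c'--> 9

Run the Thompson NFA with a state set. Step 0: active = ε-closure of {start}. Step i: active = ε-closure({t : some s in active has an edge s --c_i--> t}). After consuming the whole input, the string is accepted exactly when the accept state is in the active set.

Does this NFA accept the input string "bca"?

Answer: ACCEPT

Derivation:
start: ε-closure({0}) = {0,2,4}
'b' @ 1: {1,3,5,6}
'c' @ 2: {7,8}
'a' @ 3: {9}  (accept∈set)
final: {9}; accept 9 in set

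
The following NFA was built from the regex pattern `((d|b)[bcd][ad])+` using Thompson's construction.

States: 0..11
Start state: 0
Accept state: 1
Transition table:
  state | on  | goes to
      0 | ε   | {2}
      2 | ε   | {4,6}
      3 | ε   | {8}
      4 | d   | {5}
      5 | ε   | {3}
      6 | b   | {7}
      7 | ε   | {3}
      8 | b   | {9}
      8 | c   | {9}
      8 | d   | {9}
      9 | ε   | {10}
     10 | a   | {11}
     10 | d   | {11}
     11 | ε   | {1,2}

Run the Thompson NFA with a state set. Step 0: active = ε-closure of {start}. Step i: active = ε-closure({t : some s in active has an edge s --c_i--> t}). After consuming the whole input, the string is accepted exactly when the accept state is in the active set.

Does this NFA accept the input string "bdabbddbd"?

initial (ε-close {0}): {0,2,4,6}
'b' @ 1: {3,7,8}
'd' @ 2: {9,10}
'a' @ 3: {1,2,4,6,11}  (accept∈set)
'b' @ 4: {3,7,8}
'b' @ 5: {9,10}
'd' @ 6: {1,2,4,6,11}  (accept∈set)
'd' @ 7: {3,5,8}
'b' @ 8: {9,10}
'd' @ 9: {1,2,4,6,11}  (accept∈set)
after full input: {1,2,4,6,11}  (accept=1 in)

Answer: ACCEPT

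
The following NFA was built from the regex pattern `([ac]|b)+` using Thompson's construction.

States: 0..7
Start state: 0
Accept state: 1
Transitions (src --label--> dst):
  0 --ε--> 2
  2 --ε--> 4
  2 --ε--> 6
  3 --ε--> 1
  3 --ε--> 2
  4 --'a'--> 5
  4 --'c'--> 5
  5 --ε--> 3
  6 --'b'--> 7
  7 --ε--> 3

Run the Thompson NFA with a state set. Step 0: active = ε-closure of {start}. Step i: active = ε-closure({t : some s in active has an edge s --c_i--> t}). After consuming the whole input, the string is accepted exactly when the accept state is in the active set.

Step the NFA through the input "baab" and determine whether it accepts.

initial (ε-close {0}): {0,2,4,6}
'b' @ 1: {1,2,3,4,6,7}  [accepting]
'a' @ 2: {1,2,3,4,5,6}  [accepting]
'a' @ 3: {1,2,3,4,5,6}  [accepting]
'b' @ 4: {1,2,3,4,6,7}  [accepting]
end set {1,2,3,4,6,7} — state 1 in

Answer: ACCEPT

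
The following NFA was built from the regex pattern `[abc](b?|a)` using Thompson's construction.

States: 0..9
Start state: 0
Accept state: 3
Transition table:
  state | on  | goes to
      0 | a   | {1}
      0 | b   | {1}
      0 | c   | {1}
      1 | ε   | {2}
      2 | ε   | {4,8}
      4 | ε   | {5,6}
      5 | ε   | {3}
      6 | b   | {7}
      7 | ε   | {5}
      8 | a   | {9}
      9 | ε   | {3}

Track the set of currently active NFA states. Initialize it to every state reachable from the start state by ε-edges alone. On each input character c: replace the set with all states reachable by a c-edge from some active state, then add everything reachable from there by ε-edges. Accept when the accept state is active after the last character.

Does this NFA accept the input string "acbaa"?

S₀ = ε-closure({0}) = {0}
'a' @ 1: {1,2,3,4,5,6,8}  [accepting]
'c' @ 2: {}  — no active states
rest 'baa' ignored (set empty)
final: {}; accept 3 not in set

Answer: REJECT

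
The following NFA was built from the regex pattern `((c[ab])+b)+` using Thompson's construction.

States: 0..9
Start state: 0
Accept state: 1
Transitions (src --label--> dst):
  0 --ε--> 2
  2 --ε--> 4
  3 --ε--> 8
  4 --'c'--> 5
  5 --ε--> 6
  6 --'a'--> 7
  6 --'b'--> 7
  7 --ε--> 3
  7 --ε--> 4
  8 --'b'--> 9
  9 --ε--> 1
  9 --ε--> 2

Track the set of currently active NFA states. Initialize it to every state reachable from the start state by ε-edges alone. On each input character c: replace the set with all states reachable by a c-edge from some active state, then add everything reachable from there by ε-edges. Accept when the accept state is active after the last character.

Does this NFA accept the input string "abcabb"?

initial (ε-close {0}): {0,2,4}
'a' @ 1: {}  — state set empty
rest 'bcabb' ignored (set empty)
final: {}; accept 1 not in set

Answer: REJECT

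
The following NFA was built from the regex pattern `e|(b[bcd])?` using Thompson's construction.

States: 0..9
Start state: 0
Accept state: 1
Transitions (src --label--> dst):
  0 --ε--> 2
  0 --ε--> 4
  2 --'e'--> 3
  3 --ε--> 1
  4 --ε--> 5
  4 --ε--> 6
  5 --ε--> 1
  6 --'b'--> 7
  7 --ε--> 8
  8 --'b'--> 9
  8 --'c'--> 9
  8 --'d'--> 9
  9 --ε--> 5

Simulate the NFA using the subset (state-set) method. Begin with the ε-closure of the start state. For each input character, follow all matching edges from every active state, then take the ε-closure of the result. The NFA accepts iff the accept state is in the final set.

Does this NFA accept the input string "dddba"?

Answer: REJECT

Derivation:
S₀ = ε-closure({0}) = {0,1,2,4,5,6}
'd' @ 1: {}  — no active states
rest 'ddba' ignored (set empty)
final: {}; accept 1 not in set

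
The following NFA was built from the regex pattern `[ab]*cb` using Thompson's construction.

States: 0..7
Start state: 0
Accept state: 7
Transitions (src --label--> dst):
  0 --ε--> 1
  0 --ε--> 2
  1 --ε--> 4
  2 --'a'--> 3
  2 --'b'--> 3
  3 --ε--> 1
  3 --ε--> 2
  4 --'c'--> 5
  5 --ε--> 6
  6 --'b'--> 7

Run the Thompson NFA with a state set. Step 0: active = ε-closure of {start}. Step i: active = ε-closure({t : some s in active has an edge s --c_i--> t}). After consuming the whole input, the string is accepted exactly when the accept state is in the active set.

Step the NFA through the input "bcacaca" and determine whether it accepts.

Answer: REJECT

Derivation:
initial (ε-close {0}): {0,1,2,4}
'b' @ 1: {1,2,3,4}
'c' @ 2: {5,6}
'a' @ 3: {}  — state set empty
rest 'caca' ignored (set empty)
end set {} — state 7 not in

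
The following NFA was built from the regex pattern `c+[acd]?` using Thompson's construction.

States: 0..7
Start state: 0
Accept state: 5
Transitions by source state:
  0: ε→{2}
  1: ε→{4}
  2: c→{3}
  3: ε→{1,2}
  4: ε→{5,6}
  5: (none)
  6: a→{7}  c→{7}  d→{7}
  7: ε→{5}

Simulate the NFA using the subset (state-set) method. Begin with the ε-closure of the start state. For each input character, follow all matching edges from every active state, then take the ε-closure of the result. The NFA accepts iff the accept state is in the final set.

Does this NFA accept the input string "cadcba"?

Answer: REJECT

Steps:
initial (ε-close {0}): {0,2}
'c' @ 1: {1,2,3,4,5,6}  [accepting]
'a' @ 2: {5,7}  [accepting]
'd' @ 3: {}  — no active states
rest 'cba' ignored (set empty)
final: {}; accept 5 not in set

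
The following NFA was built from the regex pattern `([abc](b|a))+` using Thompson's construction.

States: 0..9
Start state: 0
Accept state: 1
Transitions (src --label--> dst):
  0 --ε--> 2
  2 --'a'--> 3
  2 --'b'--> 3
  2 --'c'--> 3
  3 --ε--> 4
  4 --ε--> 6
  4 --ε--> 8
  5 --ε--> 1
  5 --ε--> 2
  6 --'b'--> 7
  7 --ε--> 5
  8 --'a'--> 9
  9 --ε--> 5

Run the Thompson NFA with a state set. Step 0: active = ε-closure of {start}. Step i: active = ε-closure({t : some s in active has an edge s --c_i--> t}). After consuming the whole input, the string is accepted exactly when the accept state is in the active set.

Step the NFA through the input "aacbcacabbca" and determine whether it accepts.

Answer: ACCEPT

Derivation:
start: ε-closure({0}) = {0,2}
'a' @ 1: {3,4,6,8}
'a' @ 2: {1,2,5,9}  ✓accept
'c' @ 3: {3,4,6,8}
'b' @ 4: {1,2,5,7}  ✓accept
'c' @ 5: {3,4,6,8}
'a' @ 6: {1,2,5,9}  ✓accept
'c' @ 7: {3,4,6,8}
'a' @ 8: {1,2,5,9}  ✓accept
'b' @ 9: {3,4,6,8}
'b' @ 10: {1,2,5,7}  ✓accept
'c' @ 11: {3,4,6,8}
'a' @ 12: {1,2,5,9}  ✓accept
final: {1,2,5,9}; accept 1 in set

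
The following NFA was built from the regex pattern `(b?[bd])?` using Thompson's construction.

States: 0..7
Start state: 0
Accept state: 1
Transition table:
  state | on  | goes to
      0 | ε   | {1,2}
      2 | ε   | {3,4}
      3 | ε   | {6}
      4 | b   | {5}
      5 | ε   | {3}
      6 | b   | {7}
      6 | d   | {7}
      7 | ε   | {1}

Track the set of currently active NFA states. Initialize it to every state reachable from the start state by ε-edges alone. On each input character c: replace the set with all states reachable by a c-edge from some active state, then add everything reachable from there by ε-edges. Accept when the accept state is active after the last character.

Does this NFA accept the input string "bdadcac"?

Answer: REJECT

Trace:
S₀ = ε-closure({0}) = {0,1,2,3,4,6}
'b' @ 1: {1,3,5,6,7}  (accept∈set)
'd' @ 2: {1,7}  (accept∈set)
'a' @ 3: {}  — no active states
rest 'dcac' ignored (set empty)
after full input: {}  (accept=1 not in)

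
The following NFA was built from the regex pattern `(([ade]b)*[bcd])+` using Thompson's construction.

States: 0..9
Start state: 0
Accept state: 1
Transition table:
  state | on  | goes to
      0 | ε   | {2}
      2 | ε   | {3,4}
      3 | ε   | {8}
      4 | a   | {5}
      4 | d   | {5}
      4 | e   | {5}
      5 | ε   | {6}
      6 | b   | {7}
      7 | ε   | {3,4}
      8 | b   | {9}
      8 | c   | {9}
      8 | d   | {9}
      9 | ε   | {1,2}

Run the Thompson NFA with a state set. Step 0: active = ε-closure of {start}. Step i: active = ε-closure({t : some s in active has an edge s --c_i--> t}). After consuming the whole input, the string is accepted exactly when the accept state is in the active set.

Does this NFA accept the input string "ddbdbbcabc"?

start: ε-closure({0}) = {0,2,3,4,8}
'd' @ 1: {1,2,3,4,5,6,8,9}  [accepting]
'd' @ 2: {1,2,3,4,5,6,8,9}  [accepting]
'b' @ 3: {1,2,3,4,7,8,9}  [accepting]
'd' @ 4: {1,2,3,4,5,6,8,9}  [accepting]
'b' @ 5: {1,2,3,4,7,8,9}  [accepting]
'b' @ 6: {1,2,3,4,8,9}  [accepting]
'c' @ 7: {1,2,3,4,8,9}  [accepting]
'a' @ 8: {5,6}
'b' @ 9: {3,4,7,8}
'c' @ 10: {1,2,3,4,8,9}  [accepting]
end set {1,2,3,4,8,9} — state 1 in

Answer: ACCEPT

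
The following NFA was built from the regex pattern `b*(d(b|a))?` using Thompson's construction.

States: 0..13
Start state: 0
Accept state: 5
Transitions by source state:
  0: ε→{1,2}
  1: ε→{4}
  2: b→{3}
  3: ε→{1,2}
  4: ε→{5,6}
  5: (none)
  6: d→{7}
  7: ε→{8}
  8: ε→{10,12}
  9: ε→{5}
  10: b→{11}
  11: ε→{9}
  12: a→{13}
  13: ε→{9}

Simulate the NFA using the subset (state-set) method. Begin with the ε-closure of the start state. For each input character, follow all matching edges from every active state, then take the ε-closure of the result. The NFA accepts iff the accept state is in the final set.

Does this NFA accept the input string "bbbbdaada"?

Answer: REJECT

Trace:
S₀ = ε-closure({0}) = {0,1,2,4,5,6}
'b' @ 1: {1,2,3,4,5,6}  (accept∈set)
'b' @ 2: {1,2,3,4,5,6}  (accept∈set)
'b' @ 3: {1,2,3,4,5,6}  (accept∈set)
'b' @ 4: {1,2,3,4,5,6}  (accept∈set)
'd' @ 5: {7,8,10,12}
'a' @ 6: {5,9,13}  (accept∈set)
'a' @ 7: {}  — state set empty
rest 'da' ignored (set empty)
after full input: {}  (accept=5 not in)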